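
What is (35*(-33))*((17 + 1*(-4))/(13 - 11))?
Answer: -15015/2 ≈ -7507.5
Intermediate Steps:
(35*(-33))*((17 + 1*(-4))/(13 - 11)) = -1155*(17 - 4)/2 = -15015/2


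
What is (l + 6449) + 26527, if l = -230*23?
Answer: 27686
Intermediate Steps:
l = -5290
(l + 6449) + 26527 = (-5290 + 6449) + 26527 = 1159 + 26527 = 27686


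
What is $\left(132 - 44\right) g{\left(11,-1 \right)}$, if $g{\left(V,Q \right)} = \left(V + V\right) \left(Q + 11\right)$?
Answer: $19360$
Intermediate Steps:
$g{\left(V,Q \right)} = 2 V \left(11 + Q\right)$
$\left(132 - 44\right) g{\left(11,-1 \right)} = \left(132 - 44\right) 2 \cdot 11 \left(11 - 1\right) = \left(132 - 44\right) 2 \cdot 11 \cdot 10 = 88 \cdot 220 = 19360$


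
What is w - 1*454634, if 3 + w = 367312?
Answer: -87325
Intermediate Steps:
w = 367309 (w = -3 + 367312 = 367309)
w - 1*454634 = 367309 - 1*454634 = 367309 - 454634 = -87325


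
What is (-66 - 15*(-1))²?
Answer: 2601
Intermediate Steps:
(-66 - 15*(-1))² = (-66 + 15)² = (-51)² = 2601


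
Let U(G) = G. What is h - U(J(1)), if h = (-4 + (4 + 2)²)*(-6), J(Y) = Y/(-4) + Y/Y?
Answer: -771/4 ≈ -192.75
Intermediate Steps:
J(Y) = 1 - Y/4 (J(Y) = Y*(-¼) + 1 = -Y/4 + 1 = 1 - Y/4)
h = -192 (h = (-4 + 6²)*(-6) = (-4 + 36)*(-6) = 32*(-6) = -192)
h - U(J(1)) = -192 - (1 - ¼*1) = -192 - (1 - ¼) = -192 - 1*¾ = -192 - ¾ = -771/4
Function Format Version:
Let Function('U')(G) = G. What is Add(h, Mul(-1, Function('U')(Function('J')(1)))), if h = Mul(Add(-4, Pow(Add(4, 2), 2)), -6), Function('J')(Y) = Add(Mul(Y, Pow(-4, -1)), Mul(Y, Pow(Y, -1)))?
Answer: Rational(-771, 4) ≈ -192.75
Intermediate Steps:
Function('J')(Y) = Add(1, Mul(Rational(-1, 4), Y)) (Function('J')(Y) = Add(Mul(Y, Rational(-1, 4)), 1) = Add(Mul(Rational(-1, 4), Y), 1) = Add(1, Mul(Rational(-1, 4), Y)))
h = -192 (h = Mul(Add(-4, Pow(6, 2)), -6) = Mul(Add(-4, 36), -6) = Mul(32, -6) = -192)
Add(h, Mul(-1, Function('U')(Function('J')(1)))) = Add(-192, Mul(-1, Add(1, Mul(Rational(-1, 4), 1)))) = Add(-192, Mul(-1, Add(1, Rational(-1, 4)))) = Add(-192, Mul(-1, Rational(3, 4))) = Add(-192, Rational(-3, 4)) = Rational(-771, 4)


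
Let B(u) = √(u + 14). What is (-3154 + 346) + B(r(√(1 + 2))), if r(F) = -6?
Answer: -2808 + 2*√2 ≈ -2805.2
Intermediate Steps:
B(u) = √(14 + u)
(-3154 + 346) + B(r(√(1 + 2))) = (-3154 + 346) + √(14 - 6) = -2808 + √8 = -2808 + 2*√2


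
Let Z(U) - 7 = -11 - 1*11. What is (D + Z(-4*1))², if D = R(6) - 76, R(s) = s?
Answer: 7225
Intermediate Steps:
Z(U) = -15 (Z(U) = 7 + (-11 - 1*11) = 7 + (-11 - 11) = 7 - 22 = -15)
D = -70 (D = 6 - 76 = -70)
(D + Z(-4*1))² = (-70 - 15)² = (-85)² = 7225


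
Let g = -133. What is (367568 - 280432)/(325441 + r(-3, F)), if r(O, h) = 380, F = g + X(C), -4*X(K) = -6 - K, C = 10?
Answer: 87136/325821 ≈ 0.26744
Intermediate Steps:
X(K) = 3/2 + K/4 (X(K) = -(-6 - K)/4 = 3/2 + K/4)
F = -129 (F = -133 + (3/2 + (¼)*10) = -133 + (3/2 + 5/2) = -133 + 4 = -129)
(367568 - 280432)/(325441 + r(-3, F)) = (367568 - 280432)/(325441 + 380) = 87136/325821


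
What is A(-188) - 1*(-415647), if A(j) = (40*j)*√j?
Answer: 415647 - 15040*I*√47 ≈ 4.1565e+5 - 1.0311e+5*I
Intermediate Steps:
A(j) = 40*j^(3/2)
A(-188) - 1*(-415647) = 40*(-188)^(3/2) - 1*(-415647) = 40*(-376*I*√47) + 415647 = -15040*I*√47 + 415647 = 415647 - 15040*I*√47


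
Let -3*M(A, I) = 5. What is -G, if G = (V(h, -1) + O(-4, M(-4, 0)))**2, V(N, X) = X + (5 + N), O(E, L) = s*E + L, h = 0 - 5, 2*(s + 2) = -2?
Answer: -784/9 ≈ -87.111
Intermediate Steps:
s = -3 (s = -2 + (1/2)*(-2) = -2 - 1 = -3)
h = -5
M(A, I) = -5/3 (M(A, I) = -1/3*5 = -5/3)
O(E, L) = L - 3*E (O(E, L) = -3*E + L = L - 3*E)
V(N, X) = 5 + N + X
G = 784/9 (G = ((5 - 5 - 1) + (-5/3 - 3*(-4)))**2 = (-1 + (-5/3 + 12))**2 = (-1 + 31/3)**2 = (28/3)**2 = 784/9 ≈ 87.111)
-G = -1*784/9 = -784/9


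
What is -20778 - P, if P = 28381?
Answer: -49159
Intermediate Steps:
-20778 - P = -20778 - 1*28381 = -20778 - 28381 = -49159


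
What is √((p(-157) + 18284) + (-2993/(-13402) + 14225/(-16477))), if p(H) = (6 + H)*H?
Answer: 45*√1011160465334661698/220824754 ≈ 204.92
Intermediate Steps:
p(H) = H*(6 + H)
√((p(-157) + 18284) + (-2993/(-13402) + 14225/(-16477))) = √((-157*(6 - 157) + 18284) + (-2993/(-13402) + 14225/(-16477))) = √((-157*(-151) + 18284) + (-2993*(-1/13402) + 14225*(-1/16477))) = √((23707 + 18284) + (2993/13402 - 14225/16477)) = √(41991 - 141327789/220824754) = √(9272510917425/220824754) = 45*√1011160465334661698/220824754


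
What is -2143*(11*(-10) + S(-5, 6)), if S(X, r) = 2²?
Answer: 227158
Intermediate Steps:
S(X, r) = 4
-2143*(11*(-10) + S(-5, 6)) = -2143*(11*(-10) + 4) = -2143*(-110 + 4) = -2143*(-106) = 227158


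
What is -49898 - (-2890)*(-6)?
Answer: -67238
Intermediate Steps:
-49898 - (-2890)*(-6) = -49898 - 1*17340 = -49898 - 17340 = -67238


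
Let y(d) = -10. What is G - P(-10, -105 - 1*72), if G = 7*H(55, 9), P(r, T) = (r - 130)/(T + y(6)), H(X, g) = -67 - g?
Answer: -99624/187 ≈ -532.75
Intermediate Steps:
P(r, T) = (-130 + r)/(-10 + T) (P(r, T) = (r - 130)/(T - 10) = (-130 + r)/(-10 + T))
G = -532 (G = 7*(-67 - 1*9) = 7*(-67 - 9) = 7*(-76) = -532)
G - P(-10, -105 - 1*72) = -532 - (-130 - 10)/(-10 + (-105 - 1*72)) = -532 - (-140)/(-10 + (-105 - 72)) = -532 - (-140)/(-10 - 177) = -532 - (-140)/(-187) = -532 - (-1)*(-140)/187 = -532 - 1*140/187 = -532 - 140/187 = -99624/187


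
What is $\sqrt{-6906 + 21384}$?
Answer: $\sqrt{14478} \approx 120.32$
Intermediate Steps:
$\sqrt{-6906 + 21384} = \sqrt{14478}$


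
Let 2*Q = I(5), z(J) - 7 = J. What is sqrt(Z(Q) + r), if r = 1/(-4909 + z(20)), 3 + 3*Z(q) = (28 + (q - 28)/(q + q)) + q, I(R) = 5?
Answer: sqrt(40039893870)/73230 ≈ 2.7325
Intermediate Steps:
z(J) = 7 + J
Q = 5/2 (Q = (1/2)*5 = 5/2 ≈ 2.5000)
Z(q) = 25/3 + q/3 + (-28 + q)/(6*q) (Z(q) = -1 + ((28 + (q - 28)/(q + q)) + q)/3 = -1 + ((28 + (-28 + q)/((2*q))) + q)/3 = -1 + ((28 + (-28 + q)*(1/(2*q))) + q)/3 = -1 + ((28 + (-28 + q)/(2*q)) + q)/3 = -1 + (28 + q + (-28 + q)/(2*q))/3 = -1 + (28/3 + q/3 + (-28 + q)/(6*q)) = 25/3 + q/3 + (-28 + q)/(6*q))
r = -1/4882 (r = 1/(-4909 + (7 + 20)) = 1/(-4909 + 27) = 1/(-4882) = -1/4882 ≈ -0.00020483)
sqrt(Z(Q) + r) = sqrt((-28 + 5*(51 + 2*(5/2))/2)/(6*(5/2)) - 1/4882) = sqrt((1/6)*(2/5)*(-28 + 5*(51 + 5)/2) - 1/4882) = sqrt((1/6)*(2/5)*(-28 + (5/2)*56) - 1/4882) = sqrt((1/6)*(2/5)*(-28 + 140) - 1/4882) = sqrt((1/6)*(2/5)*112 - 1/4882) = sqrt(112/15 - 1/4882) = sqrt(546769/73230) = sqrt(40039893870)/73230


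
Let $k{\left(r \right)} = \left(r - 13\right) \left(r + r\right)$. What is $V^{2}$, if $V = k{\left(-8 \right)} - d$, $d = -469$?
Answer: $648025$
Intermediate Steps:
$k{\left(r \right)} = 2 r \left(-13 + r\right)$ ($k{\left(r \right)} = \left(-13 + r\right) 2 r = 2 r \left(-13 + r\right)$)
$V = 805$ ($V = 2 \left(-8\right) \left(-13 - 8\right) - -469 = 2 \left(-8\right) \left(-21\right) + 469 = 336 + 469 = 805$)
$V^{2} = 805^{2} = 648025$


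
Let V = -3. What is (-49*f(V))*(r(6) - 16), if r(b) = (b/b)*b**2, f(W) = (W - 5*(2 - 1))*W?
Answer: -23520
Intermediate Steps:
f(W) = W*(-5 + W) (f(W) = (W - 5*1)*W = (W - 5)*W = (-5 + W)*W = W*(-5 + W))
r(b) = b**2 (r(b) = 1*b**2 = b**2)
(-49*f(V))*(r(6) - 16) = (-(-147)*(-5 - 3))*(6**2 - 16) = (-(-147)*(-8))*(36 - 16) = -49*24*20 = -1176*20 = -23520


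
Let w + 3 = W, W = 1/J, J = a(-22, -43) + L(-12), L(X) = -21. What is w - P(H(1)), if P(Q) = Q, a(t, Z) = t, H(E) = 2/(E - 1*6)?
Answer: -564/215 ≈ -2.6233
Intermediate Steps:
H(E) = 2/(-6 + E) (H(E) = 2/(E - 6) = 2/(-6 + E))
J = -43 (J = -22 - 21 = -43)
W = -1/43 (W = 1/(-43) = -1/43 ≈ -0.023256)
w = -130/43 (w = -3 - 1/43 = -130/43 ≈ -3.0233)
w - P(H(1)) = -130/43 - 2/(-6 + 1) = -130/43 - 2/(-5) = -130/43 - 2*(-1)/5 = -130/43 - 1*(-⅖) = -130/43 + ⅖ = -564/215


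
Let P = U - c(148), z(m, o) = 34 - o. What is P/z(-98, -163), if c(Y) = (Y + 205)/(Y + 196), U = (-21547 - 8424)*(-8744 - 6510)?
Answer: 157269105743/67768 ≈ 2.3207e+6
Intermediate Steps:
U = 457177634 (U = -29971*(-15254) = 457177634)
c(Y) = (205 + Y)/(196 + Y)
P = 157269105743/344 (P = 457177634 - (205 + 148)/(196 + 148) = 457177634 - 353/344 = 157269105743/344 ≈ 4.5718e+8)
P/z(-98, -163) = 157269105743/(344*(34 - 1*(-163))) = 157269105743/(344*(34 + 163)) = (157269105743/344)/197 = (157269105743/344)*(1/197) = 157269105743/67768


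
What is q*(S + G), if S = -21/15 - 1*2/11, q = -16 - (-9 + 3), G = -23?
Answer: 2704/11 ≈ 245.82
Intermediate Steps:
q = -10 (q = -16 - 1*(-6) = -16 + 6 = -10)
S = -87/55 (S = -21*1/15 - 2*1/11 = -7/5 - 2/11 = -87/55 ≈ -1.5818)
q*(S + G) = -10*(-87/55 - 23) = -10*(-1352/55) = 2704/11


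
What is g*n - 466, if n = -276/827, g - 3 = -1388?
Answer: -3122/827 ≈ -3.7751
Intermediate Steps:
g = -1385 (g = 3 - 1388 = -1385)
n = -276/827 (n = -276*1/827 = -276/827 ≈ -0.33374)
g*n - 466 = -1385*(-276/827) - 466 = 382260/827 - 466 = -3122/827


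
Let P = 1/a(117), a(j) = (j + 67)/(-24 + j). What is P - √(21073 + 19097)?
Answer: 93/184 - √40170 ≈ -199.92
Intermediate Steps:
a(j) = (67 + j)/(-24 + j)
P = 93/184 (P = 1/((67 + 117)/(-24 + 117)) = 1/(184/93) = 93/184 ≈ 0.50543)
P - √(21073 + 19097) = 93/184 - √(21073 + 19097) = 93/184 - √40170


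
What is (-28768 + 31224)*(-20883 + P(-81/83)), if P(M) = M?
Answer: -4257156720/83 ≈ -5.1291e+7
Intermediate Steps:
(-28768 + 31224)*(-20883 + P(-81/83)) = (-28768 + 31224)*(-20883 - 81/83) = 2456*(-20883 - 81*1/83) = 2456*(-20883 - 81/83) = 2456*(-1733370/83) = -4257156720/83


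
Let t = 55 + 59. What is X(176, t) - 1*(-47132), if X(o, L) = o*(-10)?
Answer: 45372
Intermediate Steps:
t = 114
X(o, L) = -10*o
X(176, t) - 1*(-47132) = -10*176 - 1*(-47132) = -1760 + 47132 = 45372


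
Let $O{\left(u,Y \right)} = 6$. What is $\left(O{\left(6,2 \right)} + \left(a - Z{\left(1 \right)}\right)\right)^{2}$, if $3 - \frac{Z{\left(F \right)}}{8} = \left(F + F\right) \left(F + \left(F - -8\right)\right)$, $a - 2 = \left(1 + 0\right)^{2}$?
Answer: $21025$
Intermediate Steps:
$a = 3$ ($a = 2 + \left(1 + 0\right)^{2} = 2 + 1^{2} = 2 + 1 = 3$)
$Z{\left(F \right)} = 24 - 16 F \left(8 + 2 F\right)$ ($Z{\left(F \right)} = 24 - 8 \left(F + F\right) \left(F + \left(F - -8\right)\right) = 24 - 8 \cdot 2 F \left(F + \left(F + 8\right)\right) = 24 - 8 \cdot 2 F \left(F + \left(8 + F\right)\right) = 24 - 8 \cdot 2 F \left(8 + 2 F\right) = 24 - 16 F \left(8 + 2 F\right)$)
$\left(O{\left(6,2 \right)} + \left(a - Z{\left(1 \right)}\right)\right)^{2} = \left(6 - \left(21 - 128 - 32\right)\right)^{2} = \left(6 + \left(3 - \left(24 - 128 - 32\right)\right)\right)^{2} = \left(6 + \left(3 - -136\right)\right)^{2} = \left(6 + \left(3 + 136\right)\right)^{2} = \left(6 + 139\right)^{2} = 145^{2} = 21025$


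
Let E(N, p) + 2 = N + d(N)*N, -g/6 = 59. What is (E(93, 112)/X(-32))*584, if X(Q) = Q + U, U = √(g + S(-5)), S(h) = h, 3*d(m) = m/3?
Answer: -19659776/1383 - 614368*I*√359/1383 ≈ -14215.0 - 8416.9*I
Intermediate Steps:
g = -354 (g = -6*59 = -354)
d(m) = m/9 (d(m) = (m/3)/3 = m/9)
U = I*√359 (U = √(-354 - 5) = √(-359) = I*√359 ≈ 18.947*I)
E(N, p) = -2 + N + N²/9 (E(N, p) = -2 + (N + (N/9)*N) = -2 + (N + N²/9) = -2 + N + N²/9)
X(Q) = Q + I*√359
(E(93, 112)/X(-32))*584 = ((-2 + 93 + (⅑)*93²)/(-32 + I*√359))*584 = ((-2 + 93 + (⅑)*8649)/(-32 + I*√359))*584 = ((-2 + 93 + 961)/(-32 + I*√359))*584 = (1052/(-32 + I*√359))*584 = 614368/(-32 + I*√359)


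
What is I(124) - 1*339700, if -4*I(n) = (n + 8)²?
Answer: -344056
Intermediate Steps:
I(n) = -(8 + n)²/4 (I(n) = -(n + 8)²/4 = -(8 + n)²/4)
I(124) - 1*339700 = -(8 + 124)²/4 - 1*339700 = -¼*132² - 339700 = -¼*17424 - 339700 = -4356 - 339700 = -344056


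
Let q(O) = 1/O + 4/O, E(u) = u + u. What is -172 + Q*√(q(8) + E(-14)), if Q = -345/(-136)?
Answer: -172 + 345*I*√438/544 ≈ -172.0 + 13.273*I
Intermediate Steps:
E(u) = 2*u
q(O) = 5/O (q(O) = 1/O + 4/O = 5/O)
Q = 345/136 (Q = -345*(-1/136) = 345/136 ≈ 2.5368)
-172 + Q*√(q(8) + E(-14)) = -172 + 345*√(5/8 + 2*(-14))/136 = -172 + 345*√(5*(⅛) - 28)/136 = -172 + 345*√(5/8 - 28)/136 = -172 + 345*√(-219/8)/136 = -172 + 345*(I*√438/4)/136 = -172 + 345*I*√438/544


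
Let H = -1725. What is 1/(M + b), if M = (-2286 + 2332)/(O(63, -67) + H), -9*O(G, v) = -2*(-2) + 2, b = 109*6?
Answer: 5177/3385620 ≈ 0.0015291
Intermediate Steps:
b = 654
O(G, v) = -⅔ (O(G, v) = -(-2*(-2) + 2)/9 = -(4 + 2)/9 = -⅑*6 = -⅔)
M = -138/5177 (M = (-2286 + 2332)/(-⅔ - 1725) = 46/(-5177/3) = 46*(-3/5177) = -138/5177 ≈ -0.026656)
1/(M + b) = 1/(-138/5177 + 654) = 1/(3385620/5177) = 5177/3385620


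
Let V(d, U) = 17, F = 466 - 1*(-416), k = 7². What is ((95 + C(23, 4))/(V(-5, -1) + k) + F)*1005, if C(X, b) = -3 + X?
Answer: 19539545/22 ≈ 8.8816e+5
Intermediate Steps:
k = 49
F = 882 (F = 466 + 416 = 882)
((95 + C(23, 4))/(V(-5, -1) + k) + F)*1005 = ((95 + (-3 + 23))/(17 + 49) + 882)*1005 = ((95 + 20)/66 + 882)*1005 = (115*(1/66) + 882)*1005 = (115/66 + 882)*1005 = (58327/66)*1005 = 19539545/22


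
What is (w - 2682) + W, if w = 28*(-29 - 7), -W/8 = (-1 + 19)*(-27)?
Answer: 198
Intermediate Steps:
W = 3888 (W = -8*(-1 + 19)*(-27) = -144*(-27) = -8*(-486) = 3888)
w = -1008 (w = 28*(-36) = -1008)
(w - 2682) + W = (-1008 - 2682) + 3888 = -3690 + 3888 = 198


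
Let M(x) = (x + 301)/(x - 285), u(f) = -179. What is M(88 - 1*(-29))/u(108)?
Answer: 209/15036 ≈ 0.013900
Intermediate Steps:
M(x) = (301 + x)/(-285 + x)
M(88 - 1*(-29))/u(108) = ((301 + (88 - 1*(-29)))/(-285 + (88 - 1*(-29))))/(-179) = ((301 + (88 + 29))/(-285 + (88 + 29)))*(-1/179) = ((301 + 117)/(-285 + 117))*(-1/179) = (418/(-168))*(-1/179) = -1/168*418*(-1/179) = -209/84*(-1/179) = 209/15036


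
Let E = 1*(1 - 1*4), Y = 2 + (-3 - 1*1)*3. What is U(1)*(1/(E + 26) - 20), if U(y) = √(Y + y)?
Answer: -1377*I/23 ≈ -59.87*I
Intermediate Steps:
Y = -10 (Y = 2 + (-3 - 1)*3 = 2 - 4*3 = 2 - 12 = -10)
E = -3 (E = 1*(1 - 4) = 1*(-3) = -3)
U(y) = √(-10 + y)
U(1)*(1/(E + 26) - 20) = √(-10 + 1)*(1/(-3 + 26) - 20) = √(-9)*(1/23 - 20) = (3*I)*(1/23 - 20) = (3*I)*(-459/23) = -1377*I/23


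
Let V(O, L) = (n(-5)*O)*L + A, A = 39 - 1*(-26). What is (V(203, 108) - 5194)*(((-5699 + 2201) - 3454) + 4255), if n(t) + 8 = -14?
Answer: 1314671529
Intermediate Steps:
A = 65 (A = 39 + 26 = 65)
n(t) = -22 (n(t) = -8 - 14 = -22)
V(O, L) = 65 - 22*L*O (V(O, L) = (-22*O)*L + 65 = -22*L*O + 65 = 65 - 22*L*O)
(V(203, 108) - 5194)*(((-5699 + 2201) - 3454) + 4255) = ((65 - 22*108*203) - 5194)*(((-5699 + 2201) - 3454) + 4255) = ((65 - 482328) - 5194)*((-3498 - 3454) + 4255) = (-482263 - 5194)*(-6952 + 4255) = -487457*(-2697) = 1314671529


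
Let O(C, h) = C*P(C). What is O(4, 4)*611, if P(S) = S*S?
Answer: 39104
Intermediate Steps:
P(S) = S²
O(C, h) = C³ (O(C, h) = C*C² = C³)
O(4, 4)*611 = 4³*611 = 64*611 = 39104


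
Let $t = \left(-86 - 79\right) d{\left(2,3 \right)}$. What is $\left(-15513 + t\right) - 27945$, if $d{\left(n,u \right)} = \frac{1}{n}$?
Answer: $- \frac{87081}{2} \approx -43541.0$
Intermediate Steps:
$t = - \frac{165}{2}$ ($t = \frac{-86 - 79}{2} = \left(-165\right) \frac{1}{2} = - \frac{165}{2} \approx -82.5$)
$\left(-15513 + t\right) - 27945 = \left(-15513 - \frac{165}{2}\right) - 27945 = - \frac{31191}{2} - 27945 = - \frac{87081}{2}$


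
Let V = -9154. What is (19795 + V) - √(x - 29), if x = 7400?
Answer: 10641 - 9*√91 ≈ 10555.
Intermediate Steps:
(19795 + V) - √(x - 29) = (19795 - 9154) - √(7400 - 29) = 10641 - √7371 = 10641 - 9*√91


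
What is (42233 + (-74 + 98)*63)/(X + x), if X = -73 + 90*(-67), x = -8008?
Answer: -43745/14111 ≈ -3.1001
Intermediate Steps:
X = -6103 (X = -73 - 6030 = -6103)
(42233 + (-74 + 98)*63)/(X + x) = (42233 + (-74 + 98)*63)/(-6103 - 8008) = (42233 + 24*63)/(-14111) = (42233 + 1512)*(-1/14111) = 43745*(-1/14111) = -43745/14111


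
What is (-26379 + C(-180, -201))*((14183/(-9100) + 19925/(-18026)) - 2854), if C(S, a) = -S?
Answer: 472184009346267/6309100 ≈ 7.4842e+7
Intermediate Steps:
(-26379 + C(-180, -201))*((14183/(-9100) + 19925/(-18026)) - 2854) = (-26379 - 1*(-180))*((14183/(-9100) + 19925/(-18026)) - 2854) = (-26379 + 180)*((14183*(-1/9100) + 19925*(-1/18026)) - 2854) = -26199*((-1091/700 - 19925/18026) - 2854) = -26199*(-16806933/6309100 - 2854) = -26199*(-18022978333/6309100) = 472184009346267/6309100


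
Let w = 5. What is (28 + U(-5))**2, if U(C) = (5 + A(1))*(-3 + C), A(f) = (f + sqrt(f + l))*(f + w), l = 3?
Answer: 24336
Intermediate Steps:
A(f) = (5 + f)*(f + sqrt(3 + f)) (A(f) = (f + sqrt(f + 3))*(f + 5) = (f + sqrt(3 + f))*(5 + f) = (5 + f)*(f + sqrt(3 + f)))
U(C) = -69 + 23*C (U(C) = (5 + (1**2 + 5*1 + 5*sqrt(3 + 1) + 1*sqrt(3 + 1)))*(-3 + C) = (5 + (1 + 5 + 5*sqrt(4) + 1*sqrt(4)))*(-3 + C) = (5 + (1 + 5 + 5*2 + 1*2))*(-3 + C) = (5 + (1 + 5 + 10 + 2))*(-3 + C) = (5 + 18)*(-3 + C) = 23*(-3 + C) = -69 + 23*C)
(28 + U(-5))**2 = (28 + (-69 + 23*(-5)))**2 = (28 + (-69 - 115))**2 = (28 - 184)**2 = (-156)**2 = 24336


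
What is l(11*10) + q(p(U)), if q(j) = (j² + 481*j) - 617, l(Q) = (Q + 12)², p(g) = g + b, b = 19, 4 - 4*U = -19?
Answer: 428549/16 ≈ 26784.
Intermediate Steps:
U = 23/4 (U = 1 - ¼*(-19) = 1 + 19/4 = 23/4 ≈ 5.7500)
p(g) = 19 + g (p(g) = g + 19 = 19 + g)
l(Q) = (12 + Q)²
q(j) = -617 + j² + 481*j
l(11*10) + q(p(U)) = (12 + 11*10)² + (-617 + (19 + 23/4)² + 481*(19 + 23/4)) = (12 + 110)² + (-617 + (99/4)² + 481*(99/4)) = 122² + (-617 + 9801/16 + 47619/4) = 14884 + 190405/16 = 428549/16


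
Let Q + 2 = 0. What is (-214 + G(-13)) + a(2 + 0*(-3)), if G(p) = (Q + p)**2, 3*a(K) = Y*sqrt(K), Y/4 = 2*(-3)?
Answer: 11 - 8*sqrt(2) ≈ -0.31371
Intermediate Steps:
Q = -2 (Q = -2 + 0 = -2)
Y = -24 (Y = 4*(2*(-3)) = 4*(-6) = -24)
a(K) = -8*sqrt(K) (a(K) = (-24*sqrt(K))/3 = -8*sqrt(K))
G(p) = (-2 + p)**2
(-214 + G(-13)) + a(2 + 0*(-3)) = (-214 + (-2 - 13)**2) - 8*sqrt(2 + 0*(-3)) = (-214 + (-15)**2) - 8*sqrt(2 + 0) = (-214 + 225) - 8*sqrt(2) = 11 - 8*sqrt(2)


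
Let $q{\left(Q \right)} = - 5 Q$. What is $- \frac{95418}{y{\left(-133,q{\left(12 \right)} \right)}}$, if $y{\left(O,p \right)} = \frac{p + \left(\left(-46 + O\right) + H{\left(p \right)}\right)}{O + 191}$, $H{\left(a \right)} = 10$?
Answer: $\frac{5534244}{229} \approx 24167.0$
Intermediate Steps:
$y{\left(O,p \right)} = \frac{-36 + O + p}{191 + O}$ ($y{\left(O,p \right)} = \frac{p + \left(\left(-46 + O\right) + 10\right)}{O + 191} = \frac{p + \left(-36 + O\right)}{191 + O} = \frac{-36 + O + p}{191 + O}$)
$- \frac{95418}{y{\left(-133,q{\left(12 \right)} \right)}} = - \frac{95418}{\frac{1}{191 - 133} \left(-36 - 133 - 60\right)} = - \frac{95418}{\frac{1}{58} \left(-36 - 133 - 60\right)} = - \frac{95418}{\frac{1}{58} \left(-229\right)} = - \frac{95418}{- \frac{229}{58}} = \left(-95418\right) \left(- \frac{58}{229}\right) = \frac{5534244}{229}$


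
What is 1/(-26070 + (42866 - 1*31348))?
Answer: -1/14552 ≈ -6.8719e-5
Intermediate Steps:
1/(-26070 + (42866 - 1*31348)) = 1/(-26070 + (42866 - 31348)) = 1/(-26070 + 11518) = 1/(-14552) = -1/14552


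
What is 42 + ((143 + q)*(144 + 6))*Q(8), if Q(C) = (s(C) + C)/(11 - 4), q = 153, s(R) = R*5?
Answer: 2131494/7 ≈ 3.0450e+5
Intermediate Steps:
s(R) = 5*R
Q(C) = 6*C/7 (Q(C) = (5*C + C)/(11 - 4) = (6*C)/7 = (6*C)*(⅐) = 6*C/7)
42 + ((143 + q)*(144 + 6))*Q(8) = 42 + ((143 + 153)*(144 + 6))*((6/7)*8) = 42 + (296*150)*(48/7) = 42 + 44400*(48/7) = 42 + 2131200/7 = 2131494/7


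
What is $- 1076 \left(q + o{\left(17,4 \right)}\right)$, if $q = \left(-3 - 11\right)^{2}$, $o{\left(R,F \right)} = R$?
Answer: $-229188$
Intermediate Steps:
$q = 196$ ($q = \left(-14\right)^{2} = 196$)
$- 1076 \left(q + o{\left(17,4 \right)}\right) = - 1076 \left(196 + 17\right) = \left(-1076\right) 213 = -229188$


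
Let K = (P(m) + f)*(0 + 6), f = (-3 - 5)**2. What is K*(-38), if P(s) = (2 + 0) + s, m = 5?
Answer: -16188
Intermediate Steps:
f = 64 (f = (-8)**2 = 64)
P(s) = 2 + s
K = 426 (K = ((2 + 5) + 64)*(0 + 6) = (7 + 64)*6 = 71*6 = 426)
K*(-38) = 426*(-38) = -16188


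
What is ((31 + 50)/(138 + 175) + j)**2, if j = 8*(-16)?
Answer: 1598640289/97969 ≈ 16318.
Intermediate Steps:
j = -128
((31 + 50)/(138 + 175) + j)**2 = ((31 + 50)/(138 + 175) - 128)**2 = (81/313 - 128)**2 = (-39983/313)**2 = 1598640289/97969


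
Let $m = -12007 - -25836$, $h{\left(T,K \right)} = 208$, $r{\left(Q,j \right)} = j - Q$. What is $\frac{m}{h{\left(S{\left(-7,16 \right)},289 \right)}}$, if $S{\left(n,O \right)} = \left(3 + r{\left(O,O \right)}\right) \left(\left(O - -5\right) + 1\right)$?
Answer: $\frac{13829}{208} \approx 66.486$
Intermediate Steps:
$S{\left(n,O \right)} = 18 + 3 O$ ($S{\left(n,O \right)} = \left(3 + \left(O - O\right)\right) \left(\left(O - -5\right) + 1\right) = \left(3 + 0\right) \left(\left(O + 5\right) + 1\right) = 3 \left(\left(5 + O\right) + 1\right) = 3 \left(6 + O\right) = 18 + 3 O$)
$m = 13829$ ($m = -12007 + 25836 = 13829$)
$\frac{m}{h{\left(S{\left(-7,16 \right)},289 \right)}} = \frac{13829}{208}$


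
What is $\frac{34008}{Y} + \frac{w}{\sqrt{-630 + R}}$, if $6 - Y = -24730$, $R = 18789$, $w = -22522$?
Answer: $\frac{4251}{3092} - \frac{22522 \sqrt{18159}}{18159} \approx -165.76$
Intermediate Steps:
$Y = 24736$ ($Y = 6 - -24730 = 6 + 24730 = 24736$)
$\frac{34008}{Y} + \frac{w}{\sqrt{-630 + R}} = \frac{34008}{24736} - \frac{22522}{\sqrt{-630 + 18789}} = 34008 \cdot \frac{1}{24736} - \frac{22522}{\sqrt{18159}} = \frac{4251}{3092} - 22522 \frac{\sqrt{18159}}{18159} = \frac{4251}{3092} - \frac{22522 \sqrt{18159}}{18159}$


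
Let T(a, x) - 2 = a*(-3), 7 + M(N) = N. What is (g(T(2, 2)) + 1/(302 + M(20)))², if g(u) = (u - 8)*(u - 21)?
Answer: 8930439001/99225 ≈ 90002.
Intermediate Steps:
M(N) = -7 + N
T(a, x) = 2 - 3*a (T(a, x) = 2 + a*(-3) = 2 - 3*a)
g(u) = (-21 + u)*(-8 + u) (g(u) = (-8 + u)*(-21 + u) = (-21 + u)*(-8 + u))
(g(T(2, 2)) + 1/(302 + M(20)))² = ((168 + (2 - 3*2)² - 29*(2 - 3*2)) + 1/(302 + (-7 + 20)))² = ((168 + (2 - 6)² - 29*(2 - 6)) + 1/(302 + 13))² = ((168 + (-4)² - 29*(-4)) + 1/315)² = ((168 + 16 + 116) + 1/315)² = (300 + 1/315)² = (94501/315)² = 8930439001/99225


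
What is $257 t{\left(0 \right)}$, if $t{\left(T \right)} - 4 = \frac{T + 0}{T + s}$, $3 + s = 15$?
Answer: $1028$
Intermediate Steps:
$s = 12$ ($s = -3 + 15 = 12$)
$t{\left(T \right)} = 4 + \frac{T}{12 + T}$ ($t{\left(T \right)} = 4 + \frac{T + 0}{T + 12} = 4 + \frac{T}{12 + T}$)
$257 t{\left(0 \right)} = 257 \frac{48 + 5 \cdot 0}{12 + 0} = 257 \frac{48 + 0}{12} = 257 \cdot \frac{1}{12} \cdot 48 = 257 \cdot 4 = 1028$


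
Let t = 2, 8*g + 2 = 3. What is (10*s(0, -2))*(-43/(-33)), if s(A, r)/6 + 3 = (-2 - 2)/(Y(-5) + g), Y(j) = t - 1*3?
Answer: 860/7 ≈ 122.86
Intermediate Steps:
g = ⅛ (g = -¼ + (⅛)*3 = -¼ + 3/8 = ⅛ ≈ 0.12500)
Y(j) = -1 (Y(j) = 2 - 1*3 = 2 - 3 = -1)
s(A, r) = 66/7 (s(A, r) = -18 + 6*((-2 - 2)/(-1 + ⅛)) = -18 + 6*(-4/(-7/8)) = -18 + 6*(-4*(-8/7)) = -18 + 6*(32/7) = -18 + 192/7 = 66/7)
(10*s(0, -2))*(-43/(-33)) = (10*(66/7))*(-43/(-33)) = 660*(-43*(-1/33))/7 = (660/7)*(43/33) = 860/7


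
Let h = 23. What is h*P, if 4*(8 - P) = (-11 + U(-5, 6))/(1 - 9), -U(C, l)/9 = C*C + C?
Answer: 1495/32 ≈ 46.719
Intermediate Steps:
U(C, l) = -9*C - 9*C² (U(C, l) = -9*(C*C + C) = -9*(C² + C) = -9*(C + C²) = -9*C - 9*C²)
P = 65/32 (P = 8 - (-11 - 9*(-5)*(1 - 5))/(4*(1 - 9)) = 8 - (-11 - 9*(-5)*(-4))/(4*(-8)) = 8 - (-11 - 180)*(-1)/(4*8) = 8 - (-191)*(-1)/(4*8) = 8 - ¼*191/8 = 8 - 191/32 = 65/32 ≈ 2.0313)
h*P = 23*(65/32) = 1495/32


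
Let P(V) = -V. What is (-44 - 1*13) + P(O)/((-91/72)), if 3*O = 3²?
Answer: -4971/91 ≈ -54.626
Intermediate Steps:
O = 3 (O = (⅓)*3² = (⅓)*9 = 3)
(-44 - 1*13) + P(O)/((-91/72)) = (-44 - 1*13) + (-1*3)/((-91/72)) = (-44 - 13) - 3/((-91*1/72)) = -57 - 3/(-91/72) = -57 - 3*(-72/91) = -57 + 216/91 = -4971/91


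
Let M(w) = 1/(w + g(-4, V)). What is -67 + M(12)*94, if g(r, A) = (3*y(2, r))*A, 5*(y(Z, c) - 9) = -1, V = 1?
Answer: -6197/96 ≈ -64.552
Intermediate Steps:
y(Z, c) = 44/5 (y(Z, c) = 9 + (⅕)*(-1) = 9 - ⅕ = 44/5)
g(r, A) = 132*A/5 (g(r, A) = (3*(44/5))*A = 132*A/5)
M(w) = 1/(132/5 + w) (M(w) = 1/(w + (132/5)*1) = 1/(w + 132/5) = 1/(132/5 + w))
-67 + M(12)*94 = -67 + (5/(132 + 5*12))*94 = -67 + (5/(132 + 60))*94 = -67 + (5/192)*94 = -67 + 235/96 = -6197/96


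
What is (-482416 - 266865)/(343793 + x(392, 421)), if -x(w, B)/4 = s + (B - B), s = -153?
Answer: -749281/344405 ≈ -2.1756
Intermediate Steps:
x(w, B) = 612 (x(w, B) = -4*(-153 + (B - B)) = -4*(-153 + 0) = -4*(-153) = 612)
(-482416 - 266865)/(343793 + x(392, 421)) = (-482416 - 266865)/(343793 + 612) = -749281/344405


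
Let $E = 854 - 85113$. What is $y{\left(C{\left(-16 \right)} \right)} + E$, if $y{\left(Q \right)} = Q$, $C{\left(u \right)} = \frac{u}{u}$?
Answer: $-84258$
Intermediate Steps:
$C{\left(u \right)} = 1$
$E = -84259$ ($E = 854 - 85113 = -84259$)
$y{\left(C{\left(-16 \right)} \right)} + E = 1 - 84259 = -84258$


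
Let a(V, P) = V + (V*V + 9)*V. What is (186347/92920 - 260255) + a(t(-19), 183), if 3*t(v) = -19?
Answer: -653729354311/2508840 ≈ -2.6057e+5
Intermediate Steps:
t(v) = -19/3 (t(v) = (⅓)*(-19) = -19/3)
a(V, P) = V + V*(9 + V²) (a(V, P) = V + (V² + 9)*V = V + (9 + V²)*V = V + V*(9 + V²))
(186347/92920 - 260255) + a(t(-19), 183) = (186347/92920 - 260255) - 19*(10 + (-19/3)²)/3 = (186347*(1/92920) - 260255) - 19*(10 + 361/9)/3 = (186347/92920 - 260255) - 19/3*451/9 = -24182708253/92920 - 8569/27 = -653729354311/2508840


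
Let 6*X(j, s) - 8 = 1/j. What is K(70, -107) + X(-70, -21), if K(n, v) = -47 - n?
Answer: -48581/420 ≈ -115.67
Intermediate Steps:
X(j, s) = 4/3 + 1/(6*j)
K(70, -107) + X(-70, -21) = (-47 - 1*70) + (⅙)*(1 + 8*(-70))/(-70) = (-47 - 70) + (⅙)*(-1/70)*(1 - 560) = -117 + (⅙)*(-1/70)*(-559) = -117 + 559/420 = -48581/420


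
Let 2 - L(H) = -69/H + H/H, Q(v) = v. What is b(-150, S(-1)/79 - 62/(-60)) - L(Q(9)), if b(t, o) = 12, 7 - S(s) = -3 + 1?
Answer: 10/3 ≈ 3.3333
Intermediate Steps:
S(s) = 9 (S(s) = 7 - (-3 + 1) = 7 - 1*(-2) = 7 + 2 = 9)
L(H) = 1 + 69/H (L(H) = 2 - (-69/H + H/H) = 2 - (-69/H + 1) = 2 - (1 - 69/H) = 2 + (-1 + 69/H) = 1 + 69/H)
b(-150, S(-1)/79 - 62/(-60)) - L(Q(9)) = 12 - (69 + 9)/9 = 12 - 78/9 = 12 - 1*26/3 = 12 - 26/3 = 10/3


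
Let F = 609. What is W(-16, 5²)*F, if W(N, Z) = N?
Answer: -9744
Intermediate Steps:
W(-16, 5²)*F = -16*609 = -9744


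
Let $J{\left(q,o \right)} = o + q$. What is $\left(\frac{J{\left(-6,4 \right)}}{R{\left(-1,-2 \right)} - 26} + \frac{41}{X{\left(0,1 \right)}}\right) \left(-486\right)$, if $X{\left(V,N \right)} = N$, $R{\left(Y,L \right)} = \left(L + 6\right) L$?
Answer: $- \frac{339228}{17} \approx -19955.0$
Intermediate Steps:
$R{\left(Y,L \right)} = L \left(6 + L\right)$ ($R{\left(Y,L \right)} = \left(6 + L\right) L = L \left(6 + L\right)$)
$\left(\frac{J{\left(-6,4 \right)}}{R{\left(-1,-2 \right)} - 26} + \frac{41}{X{\left(0,1 \right)}}\right) \left(-486\right) = \left(\frac{4 - 6}{- 2 \left(6 - 2\right) - 26} + \frac{41}{1}\right) \left(-486\right) = \left(- \frac{2}{\left(-2\right) 4 - 26} + 41 \cdot 1\right) \left(-486\right) = \left(- \frac{2}{-8 - 26} + 41\right) \left(-486\right) = \left(- \frac{2}{-34} + 41\right) \left(-486\right) = \left(\left(-2\right) \left(- \frac{1}{34}\right) + 41\right) \left(-486\right) = \left(\frac{1}{17} + 41\right) \left(-486\right) = \frac{698}{17} \left(-486\right) = - \frac{339228}{17}$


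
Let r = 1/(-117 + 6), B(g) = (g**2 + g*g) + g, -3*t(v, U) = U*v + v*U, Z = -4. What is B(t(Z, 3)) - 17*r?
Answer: 15113/111 ≈ 136.15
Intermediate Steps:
t(v, U) = -2*U*v/3 (t(v, U) = -(U*v + v*U)/3 = -(U*v + U*v)/3 = -2*U*v/3)
B(g) = g + 2*g**2 (B(g) = (g**2 + g**2) + g = 2*g**2 + g = g + 2*g**2)
r = -1/111 (r = 1/(-111) = -1/111 ≈ -0.0090090)
B(t(Z, 3)) - 17*r = (-2/3*3*(-4))*(1 + 2*(-2/3*3*(-4))) - 17*(-1/111) = 8*(1 + 2*8) + 17/111 = 8*(1 + 16) + 17/111 = 8*17 + 17/111 = 136 + 17/111 = 15113/111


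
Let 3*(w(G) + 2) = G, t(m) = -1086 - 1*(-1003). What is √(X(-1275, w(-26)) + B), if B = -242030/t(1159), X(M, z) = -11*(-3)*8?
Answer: √21907186/83 ≈ 56.392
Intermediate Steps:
t(m) = -83 (t(m) = -1086 + 1003 = -83)
w(G) = -2 + G/3
X(M, z) = 264 (X(M, z) = 33*8 = 264)
B = 242030/83 (B = -242030/(-83) = -242030*(-1/83) = 242030/83 ≈ 2916.0)
√(X(-1275, w(-26)) + B) = √(264 + 242030/83) = √(263942/83) = √21907186/83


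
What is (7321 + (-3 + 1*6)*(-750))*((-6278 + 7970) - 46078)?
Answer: -225081406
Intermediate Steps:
(7321 + (-3 + 1*6)*(-750))*((-6278 + 7970) - 46078) = (7321 + (-3 + 6)*(-750))*(1692 - 46078) = (7321 + 3*(-750))*(-44386) = (7321 - 2250)*(-44386) = 5071*(-44386) = -225081406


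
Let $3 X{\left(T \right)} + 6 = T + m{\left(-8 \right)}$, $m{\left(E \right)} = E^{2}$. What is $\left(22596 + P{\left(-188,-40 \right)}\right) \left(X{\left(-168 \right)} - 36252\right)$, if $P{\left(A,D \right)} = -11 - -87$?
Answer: $- \frac{2468209952}{3} \approx -8.2274 \cdot 10^{8}$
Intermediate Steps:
$P{\left(A,D \right)} = 76$ ($P{\left(A,D \right)} = -11 + 87 = 76$)
$X{\left(T \right)} = \frac{58}{3} + \frac{T}{3}$ ($X{\left(T \right)} = -2 + \frac{T + \left(-8\right)^{2}}{3} = -2 + \frac{T + 64}{3} = -2 + \frac{64 + T}{3} = -2 + \left(\frac{64}{3} + \frac{T}{3}\right) = \frac{58}{3} + \frac{T}{3}$)
$\left(22596 + P{\left(-188,-40 \right)}\right) \left(X{\left(-168 \right)} - 36252\right) = \left(22596 + 76\right) \left(\left(\frac{58}{3} + \frac{1}{3} \left(-168\right)\right) - 36252\right) = 22672 \left(\left(\frac{58}{3} - 56\right) - 36252\right) = 22672 \left(- \frac{110}{3} - 36252\right) = 22672 \left(- \frac{108866}{3}\right) = - \frac{2468209952}{3}$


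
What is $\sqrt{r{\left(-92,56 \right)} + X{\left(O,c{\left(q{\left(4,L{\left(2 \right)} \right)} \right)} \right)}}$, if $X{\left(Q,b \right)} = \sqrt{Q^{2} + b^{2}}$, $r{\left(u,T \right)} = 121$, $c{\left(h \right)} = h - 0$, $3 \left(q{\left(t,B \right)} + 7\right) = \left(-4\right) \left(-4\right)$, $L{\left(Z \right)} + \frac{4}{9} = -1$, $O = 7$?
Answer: $\frac{\sqrt{1089 + 3 \sqrt{466}}}{3} \approx 11.322$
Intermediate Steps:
$L{\left(Z \right)} = - \frac{13}{9}$ ($L{\left(Z \right)} = - \frac{4}{9} - 1 = - \frac{13}{9}$)
$q{\left(t,B \right)} = - \frac{5}{3}$ ($q{\left(t,B \right)} = -7 + \frac{\left(-4\right) \left(-4\right)}{3} = -7 + \frac{1}{3} \cdot 16 = -7 + \frac{16}{3} = - \frac{5}{3}$)
$c{\left(h \right)} = h$ ($c{\left(h \right)} = h + 0 = h$)
$\sqrt{r{\left(-92,56 \right)} + X{\left(O,c{\left(q{\left(4,L{\left(2 \right)} \right)} \right)} \right)}} = \sqrt{121 + \sqrt{7^{2} + \left(- \frac{5}{3}\right)^{2}}} = \sqrt{121 + \sqrt{49 + \frac{25}{9}}} = \sqrt{121 + \sqrt{\frac{466}{9}}} = \sqrt{121 + \frac{\sqrt{466}}{3}}$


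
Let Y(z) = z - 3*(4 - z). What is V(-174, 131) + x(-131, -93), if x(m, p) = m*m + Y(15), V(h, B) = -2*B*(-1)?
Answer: 17471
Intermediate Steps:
V(h, B) = 2*B
Y(z) = -12 + 4*z (Y(z) = z + (-12 + 3*z) = -12 + 4*z)
x(m, p) = 48 + m**2 (x(m, p) = m*m + (-12 + 4*15) = m**2 + (-12 + 60) = m**2 + 48 = 48 + m**2)
V(-174, 131) + x(-131, -93) = 2*131 + (48 + (-131)**2) = 262 + (48 + 17161) = 262 + 17209 = 17471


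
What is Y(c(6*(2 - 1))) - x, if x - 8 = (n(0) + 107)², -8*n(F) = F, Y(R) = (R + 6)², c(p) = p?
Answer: -11313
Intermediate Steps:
Y(R) = (6 + R)²
n(F) = -F/8
x = 11457 (x = 8 + (-⅛*0 + 107)² = 8 + (0 + 107)² = 8 + 107² = 8 + 11449 = 11457)
Y(c(6*(2 - 1))) - x = (6 + 6*(2 - 1))² - 1*11457 = (6 + 6*1)² - 11457 = (6 + 6)² - 11457 = 12² - 11457 = 144 - 11457 = -11313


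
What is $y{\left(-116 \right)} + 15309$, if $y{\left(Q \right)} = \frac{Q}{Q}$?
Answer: $15310$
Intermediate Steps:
$y{\left(Q \right)} = 1$
$y{\left(-116 \right)} + 15309 = 1 + 15309 = 15310$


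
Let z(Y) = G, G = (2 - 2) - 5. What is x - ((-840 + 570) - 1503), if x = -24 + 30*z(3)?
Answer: 1599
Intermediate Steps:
G = -5 (G = 0 - 5 = -5)
z(Y) = -5
x = -174 (x = -24 + 30*(-5) = -24 - 150 = -174)
x - ((-840 + 570) - 1503) = -174 - ((-840 + 570) - 1503) = -174 - (-270 - 1503) = -174 - 1*(-1773) = -174 + 1773 = 1599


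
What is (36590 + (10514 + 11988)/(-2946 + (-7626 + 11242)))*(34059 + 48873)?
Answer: 1017484497732/335 ≈ 3.0373e+9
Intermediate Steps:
(36590 + (10514 + 11988)/(-2946 + (-7626 + 11242)))*(34059 + 48873) = (36590 + 22502/(-2946 + 3616))*82932 = (36590 + 22502/670)*82932 = (36590 + 22502*(1/670))*82932 = (36590 + 11251/335)*82932 = (12268901/335)*82932 = 1017484497732/335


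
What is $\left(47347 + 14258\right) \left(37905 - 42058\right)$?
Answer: $-255845565$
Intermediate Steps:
$\left(47347 + 14258\right) \left(37905 - 42058\right) = 61605 \left(37905 - 42058\right) = 61605 \left(-4153\right) = -255845565$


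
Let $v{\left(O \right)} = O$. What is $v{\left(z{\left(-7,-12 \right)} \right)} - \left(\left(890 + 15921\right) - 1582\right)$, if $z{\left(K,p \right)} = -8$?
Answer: $-15237$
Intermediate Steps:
$v{\left(z{\left(-7,-12 \right)} \right)} - \left(\left(890 + 15921\right) - 1582\right) = -8 - \left(\left(890 + 15921\right) - 1582\right) = -8 - \left(16811 - 1582\right) = -8 - 15229 = -15237$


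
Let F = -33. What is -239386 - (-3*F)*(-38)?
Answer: -235624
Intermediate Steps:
-239386 - (-3*F)*(-38) = -239386 - (-3*(-33))*(-38) = -239386 - 99*(-38) = -239386 - 1*(-3762) = -239386 + 3762 = -235624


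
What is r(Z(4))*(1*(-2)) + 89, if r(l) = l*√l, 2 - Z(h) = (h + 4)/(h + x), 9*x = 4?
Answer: 89 - 2*√5/25 ≈ 88.821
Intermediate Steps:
x = 4/9 (x = (⅑)*4 = 4/9 ≈ 0.44444)
Z(h) = 2 - (4 + h)/(4/9 + h) (Z(h) = 2 - (h + 4)/(h + 4/9) = 2 - (4 + h)/(4/9 + h))
r(l) = l^(3/2)
r(Z(4))*(1*(-2)) + 89 = ((-28 + 9*4)/(4 + 9*4))^(3/2)*(1*(-2)) + 89 = ((-28 + 36)/(4 + 36))^(3/2)*(-2) + 89 = (8/40)^(3/2)*(-2) + 89 = ((1/40)*8)^(3/2)*(-2) + 89 = (⅕)^(3/2)*(-2) + 89 = (√5/25)*(-2) + 89 = -2*√5/25 + 89 = 89 - 2*√5/25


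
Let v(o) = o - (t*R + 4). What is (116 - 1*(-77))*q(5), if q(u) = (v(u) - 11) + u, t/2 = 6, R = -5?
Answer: 10615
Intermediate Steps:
t = 12 (t = 2*6 = 12)
v(o) = 56 + o (v(o) = o - (12*(-5) + 4) = o - (-60 + 4) = o - 1*(-56) = o + 56 = 56 + o)
q(u) = 45 + 2*u (q(u) = ((56 + u) - 11) + u = (45 + u) + u = 45 + 2*u)
(116 - 1*(-77))*q(5) = (116 - 1*(-77))*(45 + 2*5) = (116 + 77)*(45 + 10) = 193*55 = 10615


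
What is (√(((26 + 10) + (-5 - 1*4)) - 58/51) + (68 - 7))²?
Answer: (3111 + √67269)²/2601 ≈ 4367.3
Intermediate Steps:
(√(((26 + 10) + (-5 - 1*4)) - 58/51) + (68 - 7))² = (√((36 + (-5 - 4)) - 58*1/51) + 61)² = (√((36 - 9) - 58/51) + 61)² = (√(27 - 58/51) + 61)² = (√(1319/51) + 61)² = (√67269/51 + 61)² = (61 + √67269/51)²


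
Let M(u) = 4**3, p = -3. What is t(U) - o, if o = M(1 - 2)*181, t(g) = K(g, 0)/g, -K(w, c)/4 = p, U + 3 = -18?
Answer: -81092/7 ≈ -11585.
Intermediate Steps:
U = -21 (U = -3 - 18 = -21)
K(w, c) = 12 (K(w, c) = -4*(-3) = 12)
M(u) = 64
t(g) = 12/g
o = 11584 (o = 64*181 = 11584)
t(U) - o = 12/(-21) - 1*11584 = 12*(-1/21) - 11584 = -4/7 - 11584 = -81092/7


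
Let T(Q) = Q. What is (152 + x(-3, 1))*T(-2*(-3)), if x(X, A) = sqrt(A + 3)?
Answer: 924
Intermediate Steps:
x(X, A) = sqrt(3 + A)
(152 + x(-3, 1))*T(-2*(-3)) = (152 + sqrt(3 + 1))*(-2*(-3)) = (152 + sqrt(4))*6 = (152 + 2)*6 = 154*6 = 924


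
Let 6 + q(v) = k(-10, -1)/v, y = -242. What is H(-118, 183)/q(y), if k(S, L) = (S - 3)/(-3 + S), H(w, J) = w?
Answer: 28556/1453 ≈ 19.653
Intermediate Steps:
k(S, L) = 1 (k(S, L) = (-3 + S)/(-3 + S) = 1)
q(v) = -6 + 1/v
H(-118, 183)/q(y) = -118/(-6 + 1/(-242)) = -118/(-6 - 1/242) = -118/(-1453/242) = -118*(-242/1453) = 28556/1453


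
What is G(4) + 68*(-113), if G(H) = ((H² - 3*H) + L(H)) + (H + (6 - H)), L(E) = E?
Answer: -7670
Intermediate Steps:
G(H) = 6 + H² - 2*H (G(H) = ((H² - 3*H) + H) + (H + (6 - H)) = (H² - 2*H) + 6 = 6 + H² - 2*H)
G(4) + 68*(-113) = (6 + 4² - 2*4) + 68*(-113) = (6 + 16 - 8) - 7684 = 14 - 7684 = -7670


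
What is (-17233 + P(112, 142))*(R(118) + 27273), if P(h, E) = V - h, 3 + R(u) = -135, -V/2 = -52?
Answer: -467834535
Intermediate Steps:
V = 104 (V = -2*(-52) = 104)
R(u) = -138 (R(u) = -3 - 135 = -138)
P(h, E) = 104 - h
(-17233 + P(112, 142))*(R(118) + 27273) = (-17233 + (104 - 1*112))*(-138 + 27273) = (-17233 + (104 - 112))*27135 = (-17233 - 8)*27135 = -17241*27135 = -467834535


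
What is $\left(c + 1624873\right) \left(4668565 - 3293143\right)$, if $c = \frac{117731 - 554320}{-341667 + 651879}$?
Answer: $\frac{115547979581480419}{51702} \approx 2.2349 \cdot 10^{12}$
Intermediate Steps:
$c = - \frac{436589}{310212} \approx -1.4074$
$\left(c + 1624873\right) \left(4668565 - 3293143\right) = \left(- \frac{436589}{310212} + 1624873\right) \left(4668565 - 3293143\right) = \frac{504054666487 \left(4668565 - 3293143\right)}{310212} = \frac{504054666487}{310212} \cdot 1375422 = \frac{115547979581480419}{51702}$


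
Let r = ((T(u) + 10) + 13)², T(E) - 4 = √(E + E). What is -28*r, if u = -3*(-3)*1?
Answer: -20916 - 4536*√2 ≈ -27331.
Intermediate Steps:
u = 9 (u = 9*1 = 9)
T(E) = 4 + √2*√E (T(E) = 4 + √(E + E) = 4 + √(2*E) = 4 + √2*√E)
r = (27 + 3*√2)² (r = (((4 + √2*√9) + 10) + 13)² = (((4 + √2*3) + 10) + 13)² = (((4 + 3*√2) + 10) + 13)² = ((14 + 3*√2) + 13)² = (27 + 3*√2)² ≈ 976.10)
-28*r = -28*(747 + 162*√2) = -20916 - 4536*√2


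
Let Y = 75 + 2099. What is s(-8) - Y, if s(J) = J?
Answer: -2182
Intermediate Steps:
Y = 2174
s(-8) - Y = -8 - 1*2174 = -8 - 2174 = -2182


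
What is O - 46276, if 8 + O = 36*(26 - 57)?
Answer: -47400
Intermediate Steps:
O = -1124 (O = -8 + 36*(26 - 57) = -8 + 36*(-31) = -8 - 1116 = -1124)
O - 46276 = -1124 - 46276 = -47400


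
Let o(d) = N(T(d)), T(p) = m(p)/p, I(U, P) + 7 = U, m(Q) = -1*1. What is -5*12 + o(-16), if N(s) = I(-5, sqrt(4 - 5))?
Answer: -72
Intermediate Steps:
m(Q) = -1
I(U, P) = -7 + U
T(p) = -1/p
N(s) = -12 (N(s) = -7 - 5 = -12)
o(d) = -12
-5*12 + o(-16) = -5*12 - 12 = -60 - 12 = -72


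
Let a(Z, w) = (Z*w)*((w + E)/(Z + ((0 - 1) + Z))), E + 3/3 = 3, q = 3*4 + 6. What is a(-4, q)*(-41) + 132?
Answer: -6428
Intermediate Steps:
q = 18 (q = 12 + 6 = 18)
E = 2 (E = -1 + 3 = 2)
a(Z, w) = Z*w*(2 + w)/(-1 + 2*Z) (a(Z, w) = (Z*w)*((w + 2)/(Z + ((0 - 1) + Z))) = (Z*w)*((2 + w)/(Z + (-1 + Z))) = (Z*w)*((2 + w)/(-1 + 2*Z)) = Z*w*(2 + w)/(-1 + 2*Z))
a(-4, q)*(-41) + 132 = -4*18*(2 + 18)/(-1 + 2*(-4))*(-41) + 132 = -4*18*20/(-1 - 8)*(-41) + 132 = -4*18*20/(-9)*(-41) + 132 = -4*18*(-1/9)*20*(-41) + 132 = 160*(-41) + 132 = -6560 + 132 = -6428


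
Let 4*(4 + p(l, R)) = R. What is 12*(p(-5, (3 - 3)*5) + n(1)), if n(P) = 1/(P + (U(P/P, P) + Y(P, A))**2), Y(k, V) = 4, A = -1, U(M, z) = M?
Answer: -618/13 ≈ -47.538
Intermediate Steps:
p(l, R) = -4 + R/4
n(P) = 1/(25 + P) (n(P) = 1/(P + (P/P + 4)**2) = 1/(P + (1 + 4)**2) = 1/(P + 5**2) = 1/(P + 25) = 1/(25 + P))
12*(p(-5, (3 - 3)*5) + n(1)) = 12*((-4 + ((3 - 3)*5)/4) + 1/(25 + 1)) = 12*((-4 + (0*5)/4) + 1/26) = 12*((-4 + (1/4)*0) + 1/26) = 12*((-4 + 0) + 1/26) = 12*(-4 + 1/26) = 12*(-103/26) = -618/13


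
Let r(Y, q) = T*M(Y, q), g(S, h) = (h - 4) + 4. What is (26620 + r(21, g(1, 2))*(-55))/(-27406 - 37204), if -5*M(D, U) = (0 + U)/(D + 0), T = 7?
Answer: -39941/96915 ≈ -0.41212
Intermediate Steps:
g(S, h) = h (g(S, h) = (-4 + h) + 4 = h)
M(D, U) = -U/(5*D) (M(D, U) = -(0 + U)/(5*(D + 0)) = -U/(5*D))
r(Y, q) = -7*q/(5*Y) (r(Y, q) = 7*(-q/(5*Y)) = -7*q/(5*Y))
(26620 + r(21, g(1, 2))*(-55))/(-27406 - 37204) = (26620 - 7/5*2/21*(-55))/(-27406 - 37204) = (26620 - 7/5*2*1/21*(-55))/(-64610) = (26620 - 2/15*(-55))*(-1/64610) = (26620 + 22/3)*(-1/64610) = (79882/3)*(-1/64610) = -39941/96915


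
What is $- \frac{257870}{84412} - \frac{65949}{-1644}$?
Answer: $\frac{428579059}{11564444} \approx 37.06$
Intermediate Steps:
$- \frac{257870}{84412} - \frac{65949}{-1644} = \left(-257870\right) \frac{1}{84412} - - \frac{21983}{548} = - \frac{128935}{42206} + \frac{21983}{548} = \frac{428579059}{11564444}$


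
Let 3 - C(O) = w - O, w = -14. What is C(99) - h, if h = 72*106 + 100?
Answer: -7616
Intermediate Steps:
C(O) = 17 + O (C(O) = 3 - (-14 - O) = 3 + (14 + O) = 17 + O)
h = 7732 (h = 7632 + 100 = 7732)
C(99) - h = (17 + 99) - 1*7732 = 116 - 7732 = -7616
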